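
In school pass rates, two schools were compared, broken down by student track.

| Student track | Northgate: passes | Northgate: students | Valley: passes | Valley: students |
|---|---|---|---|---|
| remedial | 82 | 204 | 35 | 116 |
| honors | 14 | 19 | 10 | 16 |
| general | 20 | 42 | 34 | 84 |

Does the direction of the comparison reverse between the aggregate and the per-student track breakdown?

No

Remedial: Northgate 82/204 = 40.2%, Valley 35/116 = 30.2% → Northgate
Honors: Northgate 14/19 = 73.7%, Valley 10/16 = 62.5% → Northgate
General: Northgate 20/42 = 47.6%, Valley 34/84 = 40.5% → Northgate
Overall: Northgate 116/265 = 43.8%, Valley 79/216 = 36.6% → Northgate
Northgate wins overall and in every student group — no reversal.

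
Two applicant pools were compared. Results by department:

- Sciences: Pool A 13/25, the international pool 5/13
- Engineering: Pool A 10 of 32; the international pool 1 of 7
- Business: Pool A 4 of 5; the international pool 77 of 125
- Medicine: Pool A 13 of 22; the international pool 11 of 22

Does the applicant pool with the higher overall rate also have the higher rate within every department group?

Sciences: Pool A 13/25 = 52.0%, the international pool 5/13 = 38.5% → Pool A
Engineering: Pool A 10/32 = 31.2%, the international pool 1/7 = 14.3% → Pool A
Business: Pool A 4/5 = 80.0%, the international pool 77/125 = 61.6% → Pool A
Medicine: Pool A 13/22 = 59.1%, the international pool 11/22 = 50.0% → Pool A
Overall: Pool A 40/84 = 47.6%, the international pool 94/167 = 56.3% → the international pool
Pool A wins each department group but the international pool wins overall — the comparison reverses. Pool A's applicants skew toward Engineering, which has a lower base rate.

No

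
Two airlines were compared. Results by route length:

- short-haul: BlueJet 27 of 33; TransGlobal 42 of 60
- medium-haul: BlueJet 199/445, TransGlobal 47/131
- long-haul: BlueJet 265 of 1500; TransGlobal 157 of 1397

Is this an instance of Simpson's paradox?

No

Short-haul: BlueJet 27/33 = 81.8%, TransGlobal 42/60 = 70.0% → BlueJet
Medium-haul: BlueJet 199/445 = 44.7%, TransGlobal 47/131 = 35.9% → BlueJet
Long-haul: BlueJet 265/1500 = 17.7%, TransGlobal 157/1397 = 11.2% → BlueJet
Overall: BlueJet 491/1978 = 24.8%, TransGlobal 246/1588 = 15.5% → BlueJet
BlueJet wins overall and in every route group — no reversal.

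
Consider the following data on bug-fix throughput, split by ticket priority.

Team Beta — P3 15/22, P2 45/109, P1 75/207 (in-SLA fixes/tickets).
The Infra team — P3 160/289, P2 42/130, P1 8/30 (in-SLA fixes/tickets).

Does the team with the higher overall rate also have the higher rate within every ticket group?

No

P3: Team Beta 15/22 = 68.2%, the Infra team 160/289 = 55.4% → Team Beta
P2: Team Beta 45/109 = 41.3%, the Infra team 42/130 = 32.3% → Team Beta
P1: Team Beta 75/207 = 36.2%, the Infra team 8/30 = 26.7% → Team Beta
Overall: Team Beta 135/338 = 39.9%, the Infra team 210/449 = 46.8% → the Infra team
Team Beta wins each ticket group but the Infra team wins overall — the comparison reverses. Team Beta's tickets skew toward P1, which has a lower base rate.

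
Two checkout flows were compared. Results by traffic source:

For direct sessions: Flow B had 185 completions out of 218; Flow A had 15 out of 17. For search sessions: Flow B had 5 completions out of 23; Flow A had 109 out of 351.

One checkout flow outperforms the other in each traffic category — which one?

Flow A

Direct: Flow B 185/218 = 84.9%, Flow A 15/17 = 88.2% → Flow A
Search: Flow B 5/23 = 21.7%, Flow A 109/351 = 31.1% → Flow A
Flow A has the higher rate in both groups.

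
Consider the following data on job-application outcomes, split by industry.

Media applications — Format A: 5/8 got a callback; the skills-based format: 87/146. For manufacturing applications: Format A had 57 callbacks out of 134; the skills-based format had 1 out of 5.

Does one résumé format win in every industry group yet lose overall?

Yes

Media: Format A 5/8 = 62.5%, the skills-based format 87/146 = 59.6% → Format A
Manufacturing: Format A 57/134 = 42.5%, the skills-based format 1/5 = 20.0% → Format A
Overall: Format A 62/142 = 43.7%, the skills-based format 88/151 = 58.3% → the skills-based format
Format A wins each industry group but the skills-based format wins overall — the comparison reverses. Format A's applications skew toward manufacturing, which has a lower base rate.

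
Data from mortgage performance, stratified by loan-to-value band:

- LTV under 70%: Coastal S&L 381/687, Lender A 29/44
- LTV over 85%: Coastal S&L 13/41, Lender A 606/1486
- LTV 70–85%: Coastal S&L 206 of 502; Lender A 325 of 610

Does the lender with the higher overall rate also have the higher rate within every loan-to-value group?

No

LTV under 70%: Coastal S&L 381/687 = 55.5%, Lender A 29/44 = 65.9% → Lender A
LTV over 85%: Coastal S&L 13/41 = 31.7%, Lender A 606/1486 = 40.8% → Lender A
LTV 70–85%: Coastal S&L 206/502 = 41.0%, Lender A 325/610 = 53.3% → Lender A
Overall: Coastal S&L 600/1230 = 48.8%, Lender A 960/2140 = 44.9% → Coastal S&L
Lender A wins each loan-to-value group but Coastal S&L wins overall — the comparison reverses. Lender A's loans skew toward LTV over 85%, which has a lower base rate.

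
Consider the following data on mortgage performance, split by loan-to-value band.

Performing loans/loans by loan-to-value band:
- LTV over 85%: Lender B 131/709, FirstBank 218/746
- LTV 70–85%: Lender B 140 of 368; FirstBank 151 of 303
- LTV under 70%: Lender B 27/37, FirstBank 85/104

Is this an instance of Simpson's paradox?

No

LTV over 85%: Lender B 131/709 = 18.5%, FirstBank 218/746 = 29.2% → FirstBank
LTV 70–85%: Lender B 140/368 = 38.0%, FirstBank 151/303 = 49.8% → FirstBank
LTV under 70%: Lender B 27/37 = 73.0%, FirstBank 85/104 = 81.7% → FirstBank
Overall: Lender B 298/1114 = 26.8%, FirstBank 454/1153 = 39.4% → FirstBank
FirstBank wins overall and in every loan-to-value group — no reversal.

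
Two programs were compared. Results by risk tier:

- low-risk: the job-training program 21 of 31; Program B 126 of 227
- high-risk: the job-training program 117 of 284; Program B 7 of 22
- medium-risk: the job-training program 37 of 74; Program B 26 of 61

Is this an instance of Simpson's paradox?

Low-risk: the job-training program 21/31 = 67.7%, Program B 126/227 = 55.5% → the job-training program
High-risk: the job-training program 117/284 = 41.2%, Program B 7/22 = 31.8% → the job-training program
Medium-risk: the job-training program 37/74 = 50.0%, Program B 26/61 = 42.6% → the job-training program
Overall: the job-training program 175/389 = 45.0%, Program B 159/310 = 51.3% → Program B
The job-training program wins each risk group but Program B wins overall — the comparison reverses. The job-training program's participants skew toward high-risk, which has a lower base rate.

Yes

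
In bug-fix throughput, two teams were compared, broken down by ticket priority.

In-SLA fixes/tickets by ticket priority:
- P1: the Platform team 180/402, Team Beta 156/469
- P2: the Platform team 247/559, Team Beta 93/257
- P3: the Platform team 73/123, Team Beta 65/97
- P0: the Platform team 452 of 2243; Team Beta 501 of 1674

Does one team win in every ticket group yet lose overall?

P1: the Platform team 180/402 = 44.8%, Team Beta 156/469 = 33.3% → the Platform team
P2: the Platform team 247/559 = 44.2%, Team Beta 93/257 = 36.2% → the Platform team
P3: the Platform team 73/123 = 59.3%, Team Beta 65/97 = 67.0% → Team Beta
P0: the Platform team 452/2243 = 20.2%, Team Beta 501/1674 = 29.9% → Team Beta
Overall: the Platform team 952/3327 = 28.6%, Team Beta 815/2497 = 32.6% → Team Beta
Neither sweeps: the Platform team wins 2 of 4 groups, Team Beta wins 2. Team Beta wins overall but not every group — no Simpson reversal.

No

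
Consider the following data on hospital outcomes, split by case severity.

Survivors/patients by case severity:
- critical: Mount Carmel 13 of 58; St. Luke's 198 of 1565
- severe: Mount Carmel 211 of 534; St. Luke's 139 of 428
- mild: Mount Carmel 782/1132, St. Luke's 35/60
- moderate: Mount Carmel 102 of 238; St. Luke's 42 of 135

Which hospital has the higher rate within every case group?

Critical: Mount Carmel 13/58 = 22.4%, St. Luke's 198/1565 = 12.7% → Mount Carmel
Severe: Mount Carmel 211/534 = 39.5%, St. Luke's 139/428 = 32.5% → Mount Carmel
Mild: Mount Carmel 782/1132 = 69.1%, St. Luke's 35/60 = 58.3% → Mount Carmel
Moderate: Mount Carmel 102/238 = 42.9%, St. Luke's 42/135 = 31.1% → Mount Carmel
Mount Carmel has the higher rate in all 4 groups.

Mount Carmel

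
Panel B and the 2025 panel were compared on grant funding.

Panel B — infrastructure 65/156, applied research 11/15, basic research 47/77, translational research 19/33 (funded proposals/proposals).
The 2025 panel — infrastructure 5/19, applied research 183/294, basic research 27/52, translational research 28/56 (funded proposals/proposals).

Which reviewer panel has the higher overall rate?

Infrastructure: Panel B 65/156 = 41.7%, the 2025 panel 5/19 = 26.3% → Panel B
Applied research: Panel B 11/15 = 73.3%, the 2025 panel 183/294 = 62.2% → Panel B
Basic research: Panel B 47/77 = 61.0%, the 2025 panel 27/52 = 51.9% → Panel B
Translational research: Panel B 19/33 = 57.6%, the 2025 panel 28/56 = 50.0% → Panel B
Overall: Panel B 142/281 = 50.5%, the 2025 panel 243/421 = 57.7% → the 2025 panel
(Panel B wins every proposal group but the 2025 panel wins overall — Panel B's proposals skew toward the low-rate infrastructure group.)

the 2025 panel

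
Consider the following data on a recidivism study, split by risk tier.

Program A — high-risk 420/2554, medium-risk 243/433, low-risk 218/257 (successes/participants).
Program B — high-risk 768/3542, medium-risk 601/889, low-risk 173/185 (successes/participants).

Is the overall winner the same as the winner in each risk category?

High-risk: Program A 420/2554 = 16.4%, Program B 768/3542 = 21.7% → Program B
Medium-risk: Program A 243/433 = 56.1%, Program B 601/889 = 67.6% → Program B
Low-risk: Program A 218/257 = 84.8%, Program B 173/185 = 93.5% → Program B
Overall: Program A 881/3244 = 27.2%, Program B 1542/4616 = 33.4% → Program B
Program B wins overall and in every risk group — no reversal.

Yes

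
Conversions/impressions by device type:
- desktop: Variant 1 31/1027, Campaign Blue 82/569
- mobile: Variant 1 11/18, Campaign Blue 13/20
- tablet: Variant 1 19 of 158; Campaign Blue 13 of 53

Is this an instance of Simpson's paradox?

Desktop: Variant 1 31/1027 = 3.0%, Campaign Blue 82/569 = 14.4% → Campaign Blue
Mobile: Variant 1 11/18 = 61.1%, Campaign Blue 13/20 = 65.0% → Campaign Blue
Tablet: Variant 1 19/158 = 12.0%, Campaign Blue 13/53 = 24.5% → Campaign Blue
Overall: Variant 1 61/1203 = 5.1%, Campaign Blue 108/642 = 16.8% → Campaign Blue
Campaign Blue wins overall and in every device group — no reversal.

No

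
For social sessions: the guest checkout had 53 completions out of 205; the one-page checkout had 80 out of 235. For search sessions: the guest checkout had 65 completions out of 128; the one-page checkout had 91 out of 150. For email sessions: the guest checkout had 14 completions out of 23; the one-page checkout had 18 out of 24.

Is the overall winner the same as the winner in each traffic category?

Yes

Social: the guest checkout 53/205 = 25.9%, the one-page checkout 80/235 = 34.0% → the one-page checkout
Search: the guest checkout 65/128 = 50.8%, the one-page checkout 91/150 = 60.7% → the one-page checkout
Email: the guest checkout 14/23 = 60.9%, the one-page checkout 18/24 = 75.0% → the one-page checkout
Overall: the guest checkout 132/356 = 37.1%, the one-page checkout 189/409 = 46.2% → the one-page checkout
The one-page checkout wins overall and in every traffic group — no reversal.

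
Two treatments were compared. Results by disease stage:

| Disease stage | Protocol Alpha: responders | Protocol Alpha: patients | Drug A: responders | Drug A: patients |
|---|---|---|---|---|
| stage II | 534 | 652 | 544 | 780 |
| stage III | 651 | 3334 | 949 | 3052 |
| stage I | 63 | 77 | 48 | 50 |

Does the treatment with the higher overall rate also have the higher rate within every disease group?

No

Stage II: Protocol Alpha 534/652 = 81.9%, Drug A 544/780 = 69.7% → Protocol Alpha
Stage III: Protocol Alpha 651/3334 = 19.5%, Drug A 949/3052 = 31.1% → Drug A
Stage I: Protocol Alpha 63/77 = 81.8%, Drug A 48/50 = 96.0% → Drug A
Overall: Protocol Alpha 1248/4063 = 30.7%, Drug A 1541/3882 = 39.7% → Drug A
Neither sweeps: Protocol Alpha wins 1 of 3 groups, Drug A wins 2. Drug A wins overall but not every group — no Simpson reversal.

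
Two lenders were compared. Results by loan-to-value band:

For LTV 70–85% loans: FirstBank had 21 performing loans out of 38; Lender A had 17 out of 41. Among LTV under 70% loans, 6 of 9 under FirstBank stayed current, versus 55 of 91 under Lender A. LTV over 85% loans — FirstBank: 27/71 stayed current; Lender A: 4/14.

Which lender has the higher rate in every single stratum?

LTV 70–85%: FirstBank 21/38 = 55.3%, Lender A 17/41 = 41.5% → FirstBank
LTV under 70%: FirstBank 6/9 = 66.7%, Lender A 55/91 = 60.4% → FirstBank
LTV over 85%: FirstBank 27/71 = 38.0%, Lender A 4/14 = 28.6% → FirstBank
FirstBank has the higher rate in all 3 groups.

FirstBank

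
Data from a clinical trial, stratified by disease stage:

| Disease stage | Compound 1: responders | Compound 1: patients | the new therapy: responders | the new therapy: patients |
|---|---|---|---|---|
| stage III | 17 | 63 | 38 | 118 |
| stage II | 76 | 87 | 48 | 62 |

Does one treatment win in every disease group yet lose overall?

No

Stage III: Compound 1 17/63 = 27.0%, the new therapy 38/118 = 32.2% → the new therapy
Stage II: Compound 1 76/87 = 87.4%, the new therapy 48/62 = 77.4% → Compound 1
Overall: Compound 1 93/150 = 62.0%, the new therapy 86/180 = 47.8% → Compound 1
Neither sweeps: Compound 1 wins 1 of 2 groups, the new therapy wins 1. Compound 1 wins overall but not every group — no Simpson reversal.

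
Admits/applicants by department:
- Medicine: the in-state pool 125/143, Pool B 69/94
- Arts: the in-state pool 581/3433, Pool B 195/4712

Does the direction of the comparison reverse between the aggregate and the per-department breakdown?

Medicine: the in-state pool 125/143 = 87.4%, Pool B 69/94 = 73.4% → the in-state pool
Arts: the in-state pool 581/3433 = 16.9%, Pool B 195/4712 = 4.1% → the in-state pool
Overall: the in-state pool 706/3576 = 19.7%, Pool B 264/4806 = 5.5% → the in-state pool
The in-state pool wins overall and in every department group — no reversal.

No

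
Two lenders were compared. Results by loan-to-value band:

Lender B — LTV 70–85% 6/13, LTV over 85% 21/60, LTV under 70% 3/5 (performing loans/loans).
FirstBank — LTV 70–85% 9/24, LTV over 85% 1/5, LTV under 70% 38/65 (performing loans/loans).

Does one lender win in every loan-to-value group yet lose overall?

LTV 70–85%: Lender B 6/13 = 46.2%, FirstBank 9/24 = 37.5% → Lender B
LTV over 85%: Lender B 21/60 = 35.0%, FirstBank 1/5 = 20.0% → Lender B
LTV under 70%: Lender B 3/5 = 60.0%, FirstBank 38/65 = 58.5% → Lender B
Overall: Lender B 30/78 = 38.5%, FirstBank 48/94 = 51.1% → FirstBank
Lender B wins each loan-to-value group but FirstBank wins overall — the comparison reverses. Lender B's loans skew toward LTV over 85%, which has a lower base rate.

Yes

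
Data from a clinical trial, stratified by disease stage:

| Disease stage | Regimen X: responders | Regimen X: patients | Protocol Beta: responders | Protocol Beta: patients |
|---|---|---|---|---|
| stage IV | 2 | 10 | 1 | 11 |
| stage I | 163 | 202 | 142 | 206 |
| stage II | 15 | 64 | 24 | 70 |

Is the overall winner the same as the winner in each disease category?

Stage IV: Regimen X 2/10 = 20.0%, Protocol Beta 1/11 = 9.1% → Regimen X
Stage I: Regimen X 163/202 = 80.7%, Protocol Beta 142/206 = 68.9% → Regimen X
Stage II: Regimen X 15/64 = 23.4%, Protocol Beta 24/70 = 34.3% → Protocol Beta
Overall: Regimen X 180/276 = 65.2%, Protocol Beta 167/287 = 58.2% → Regimen X
Neither sweeps: Regimen X wins 2 of 3 groups, Protocol Beta wins 1. Regimen X wins overall but not every group — no Simpson reversal.

No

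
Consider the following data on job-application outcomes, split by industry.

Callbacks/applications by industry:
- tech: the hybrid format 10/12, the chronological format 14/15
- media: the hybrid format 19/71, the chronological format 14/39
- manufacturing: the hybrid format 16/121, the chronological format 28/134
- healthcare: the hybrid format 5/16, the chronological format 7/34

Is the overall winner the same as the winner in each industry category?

No

Tech: the hybrid format 10/12 = 83.3%, the chronological format 14/15 = 93.3% → the chronological format
Media: the hybrid format 19/71 = 26.8%, the chronological format 14/39 = 35.9% → the chronological format
Manufacturing: the hybrid format 16/121 = 13.2%, the chronological format 28/134 = 20.9% → the chronological format
Healthcare: the hybrid format 5/16 = 31.2%, the chronological format 7/34 = 20.6% → the hybrid format
Overall: the hybrid format 50/220 = 22.7%, the chronological format 63/222 = 28.4% → the chronological format
Neither sweeps: the hybrid format wins 1 of 4 groups, the chronological format wins 3. The chronological format wins overall but not every group — no Simpson reversal.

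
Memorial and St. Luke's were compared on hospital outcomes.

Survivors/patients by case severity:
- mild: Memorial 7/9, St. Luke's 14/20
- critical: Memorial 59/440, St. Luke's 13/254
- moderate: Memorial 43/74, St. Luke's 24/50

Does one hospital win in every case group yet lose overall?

No

Mild: Memorial 7/9 = 77.8%, St. Luke's 14/20 = 70.0% → Memorial
Critical: Memorial 59/440 = 13.4%, St. Luke's 13/254 = 5.1% → Memorial
Moderate: Memorial 43/74 = 58.1%, St. Luke's 24/50 = 48.0% → Memorial
Overall: Memorial 109/523 = 20.8%, St. Luke's 51/324 = 15.7% → Memorial
Memorial wins overall and in every case group — no reversal.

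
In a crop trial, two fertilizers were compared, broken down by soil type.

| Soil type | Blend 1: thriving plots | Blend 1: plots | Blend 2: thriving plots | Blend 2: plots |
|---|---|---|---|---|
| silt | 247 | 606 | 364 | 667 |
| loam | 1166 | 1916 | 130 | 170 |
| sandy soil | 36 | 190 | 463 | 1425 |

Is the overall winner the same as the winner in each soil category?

No

Silt: Blend 1 247/606 = 40.8%, Blend 2 364/667 = 54.6% → Blend 2
Loam: Blend 1 1166/1916 = 60.9%, Blend 2 130/170 = 76.5% → Blend 2
Sandy soil: Blend 1 36/190 = 18.9%, Blend 2 463/1425 = 32.5% → Blend 2
Overall: Blend 1 1449/2712 = 53.4%, Blend 2 957/2262 = 42.3% → Blend 1
Blend 2 wins each soil group but Blend 1 wins overall — the comparison reverses. Blend 2's plots skew toward sandy soil, which has a lower base rate.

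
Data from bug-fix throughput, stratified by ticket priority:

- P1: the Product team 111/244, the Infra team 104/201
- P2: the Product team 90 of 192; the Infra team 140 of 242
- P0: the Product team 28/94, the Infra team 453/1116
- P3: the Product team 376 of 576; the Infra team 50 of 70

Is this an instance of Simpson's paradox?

Yes

P1: the Product team 111/244 = 45.5%, the Infra team 104/201 = 51.7% → the Infra team
P2: the Product team 90/192 = 46.9%, the Infra team 140/242 = 57.9% → the Infra team
P0: the Product team 28/94 = 29.8%, the Infra team 453/1116 = 40.6% → the Infra team
P3: the Product team 376/576 = 65.3%, the Infra team 50/70 = 71.4% → the Infra team
Overall: the Product team 605/1106 = 54.7%, the Infra team 747/1629 = 45.9% → the Product team
The Infra team wins each ticket group but the Product team wins overall — the comparison reverses. The Infra team's tickets skew toward P0, which has a lower base rate.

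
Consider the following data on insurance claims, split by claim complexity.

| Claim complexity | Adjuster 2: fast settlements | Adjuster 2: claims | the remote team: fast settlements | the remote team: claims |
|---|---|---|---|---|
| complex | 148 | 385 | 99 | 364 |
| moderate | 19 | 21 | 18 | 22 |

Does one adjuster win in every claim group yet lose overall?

No

Complex: Adjuster 2 148/385 = 38.4%, the remote team 99/364 = 27.2% → Adjuster 2
Moderate: Adjuster 2 19/21 = 90.5%, the remote team 18/22 = 81.8% → Adjuster 2
Overall: Adjuster 2 167/406 = 41.1%, the remote team 117/386 = 30.3% → Adjuster 2
Adjuster 2 wins overall and in every claim group — no reversal.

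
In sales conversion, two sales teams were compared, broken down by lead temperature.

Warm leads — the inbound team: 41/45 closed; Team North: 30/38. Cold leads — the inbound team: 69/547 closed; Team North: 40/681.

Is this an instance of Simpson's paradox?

Warm: the inbound team 41/45 = 91.1%, Team North 30/38 = 78.9% → the inbound team
Cold: the inbound team 69/547 = 12.6%, Team North 40/681 = 5.9% → the inbound team
Overall: the inbound team 110/592 = 18.6%, Team North 70/719 = 9.7% → the inbound team
The inbound team wins overall and in every lead group — no reversal.

No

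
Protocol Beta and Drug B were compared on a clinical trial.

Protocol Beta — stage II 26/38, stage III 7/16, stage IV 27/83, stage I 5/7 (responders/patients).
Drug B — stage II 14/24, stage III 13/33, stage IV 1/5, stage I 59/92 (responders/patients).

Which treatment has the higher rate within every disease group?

Stage II: Protocol Beta 26/38 = 68.4%, Drug B 14/24 = 58.3% → Protocol Beta
Stage III: Protocol Beta 7/16 = 43.8%, Drug B 13/33 = 39.4% → Protocol Beta
Stage IV: Protocol Beta 27/83 = 32.5%, Drug B 1/5 = 20.0% → Protocol Beta
Stage I: Protocol Beta 5/7 = 71.4%, Drug B 59/92 = 64.1% → Protocol Beta
Protocol Beta has the higher rate in all 4 groups.

Protocol Beta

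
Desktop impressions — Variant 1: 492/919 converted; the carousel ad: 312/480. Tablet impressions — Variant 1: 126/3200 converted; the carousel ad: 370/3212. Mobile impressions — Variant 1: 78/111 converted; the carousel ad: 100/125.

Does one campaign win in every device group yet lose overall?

No

Desktop: Variant 1 492/919 = 53.5%, the carousel ad 312/480 = 65.0% → the carousel ad
Tablet: Variant 1 126/3200 = 3.9%, the carousel ad 370/3212 = 11.5% → the carousel ad
Mobile: Variant 1 78/111 = 70.3%, the carousel ad 100/125 = 80.0% → the carousel ad
Overall: Variant 1 696/4230 = 16.5%, the carousel ad 782/3817 = 20.5% → the carousel ad
The carousel ad wins overall and in every device group — no reversal.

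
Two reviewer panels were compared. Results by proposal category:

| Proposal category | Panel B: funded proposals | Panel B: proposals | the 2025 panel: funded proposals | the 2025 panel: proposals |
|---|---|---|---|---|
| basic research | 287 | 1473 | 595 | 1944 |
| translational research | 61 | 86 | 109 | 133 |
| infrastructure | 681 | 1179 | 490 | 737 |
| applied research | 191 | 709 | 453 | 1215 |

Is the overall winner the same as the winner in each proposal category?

Yes

Basic research: Panel B 287/1473 = 19.5%, the 2025 panel 595/1944 = 30.6% → the 2025 panel
Translational research: Panel B 61/86 = 70.9%, the 2025 panel 109/133 = 82.0% → the 2025 panel
Infrastructure: Panel B 681/1179 = 57.8%, the 2025 panel 490/737 = 66.5% → the 2025 panel
Applied research: Panel B 191/709 = 26.9%, the 2025 panel 453/1215 = 37.3% → the 2025 panel
Overall: Panel B 1220/3447 = 35.4%, the 2025 panel 1647/4029 = 40.9% → the 2025 panel
The 2025 panel wins overall and in every proposal group — no reversal.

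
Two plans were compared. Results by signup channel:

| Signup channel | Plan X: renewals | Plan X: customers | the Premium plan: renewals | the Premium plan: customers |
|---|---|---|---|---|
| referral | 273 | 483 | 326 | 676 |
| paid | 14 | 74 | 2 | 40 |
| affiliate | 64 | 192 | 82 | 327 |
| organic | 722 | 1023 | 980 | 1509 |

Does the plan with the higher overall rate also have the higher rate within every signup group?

Referral: Plan X 273/483 = 56.5%, the Premium plan 326/676 = 48.2% → Plan X
Paid: Plan X 14/74 = 18.9%, the Premium plan 2/40 = 5.0% → Plan X
Affiliate: Plan X 64/192 = 33.3%, the Premium plan 82/327 = 25.1% → Plan X
Organic: Plan X 722/1023 = 70.6%, the Premium plan 980/1509 = 64.9% → Plan X
Overall: Plan X 1073/1772 = 60.6%, the Premium plan 1390/2552 = 54.5% → Plan X
Plan X wins overall and in every signup group — no reversal.

Yes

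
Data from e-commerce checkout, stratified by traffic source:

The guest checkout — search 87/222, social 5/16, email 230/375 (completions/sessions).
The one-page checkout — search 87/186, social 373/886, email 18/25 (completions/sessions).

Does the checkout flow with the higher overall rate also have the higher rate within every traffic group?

Search: the guest checkout 87/222 = 39.2%, the one-page checkout 87/186 = 46.8% → the one-page checkout
Social: the guest checkout 5/16 = 31.2%, the one-page checkout 373/886 = 42.1% → the one-page checkout
Email: the guest checkout 230/375 = 61.3%, the one-page checkout 18/25 = 72.0% → the one-page checkout
Overall: the guest checkout 322/613 = 52.5%, the one-page checkout 478/1097 = 43.6% → the guest checkout
The one-page checkout wins each traffic group but the guest checkout wins overall — the comparison reverses. The one-page checkout's sessions skew toward social, which has a lower base rate.

No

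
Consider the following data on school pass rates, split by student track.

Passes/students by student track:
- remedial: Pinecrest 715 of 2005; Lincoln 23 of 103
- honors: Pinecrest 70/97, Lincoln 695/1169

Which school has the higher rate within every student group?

Remedial: Pinecrest 715/2005 = 35.7%, Lincoln 23/103 = 22.3% → Pinecrest
Honors: Pinecrest 70/97 = 72.2%, Lincoln 695/1169 = 59.5% → Pinecrest
Pinecrest has the higher rate in both groups.

Pinecrest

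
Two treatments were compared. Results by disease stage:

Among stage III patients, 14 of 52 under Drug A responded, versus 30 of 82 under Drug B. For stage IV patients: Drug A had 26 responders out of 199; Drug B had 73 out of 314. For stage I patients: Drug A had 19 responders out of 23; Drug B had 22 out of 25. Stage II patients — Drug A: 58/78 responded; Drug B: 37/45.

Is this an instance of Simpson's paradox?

Stage III: Drug A 14/52 = 26.9%, Drug B 30/82 = 36.6% → Drug B
Stage IV: Drug A 26/199 = 13.1%, Drug B 73/314 = 23.2% → Drug B
Stage I: Drug A 19/23 = 82.6%, Drug B 22/25 = 88.0% → Drug B
Stage II: Drug A 58/78 = 74.4%, Drug B 37/45 = 82.2% → Drug B
Overall: Drug A 117/352 = 33.2%, Drug B 162/466 = 34.8% → Drug B
Drug B wins overall and in every disease group — no reversal.

No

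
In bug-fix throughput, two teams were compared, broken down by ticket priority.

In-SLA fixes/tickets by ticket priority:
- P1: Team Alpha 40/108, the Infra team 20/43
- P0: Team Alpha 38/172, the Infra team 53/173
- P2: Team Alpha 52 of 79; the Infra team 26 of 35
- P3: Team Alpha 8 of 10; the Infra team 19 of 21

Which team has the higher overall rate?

P1: Team Alpha 40/108 = 37.0%, the Infra team 20/43 = 46.5% → the Infra team
P0: Team Alpha 38/172 = 22.1%, the Infra team 53/173 = 30.6% → the Infra team
P2: Team Alpha 52/79 = 65.8%, the Infra team 26/35 = 74.3% → the Infra team
P3: Team Alpha 8/10 = 80.0%, the Infra team 19/21 = 90.5% → the Infra team
Overall: Team Alpha 138/369 = 37.4%, the Infra team 118/272 = 43.4% → the Infra team

the Infra team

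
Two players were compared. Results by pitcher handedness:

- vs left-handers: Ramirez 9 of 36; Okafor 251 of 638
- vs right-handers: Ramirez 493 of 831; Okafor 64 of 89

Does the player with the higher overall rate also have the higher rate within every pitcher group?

No

Vs left-handers: Ramirez 9/36 = 25.0%, Okafor 251/638 = 39.3% → Okafor
Vs right-handers: Ramirez 493/831 = 59.3%, Okafor 64/89 = 71.9% → Okafor
Overall: Ramirez 502/867 = 57.9%, Okafor 315/727 = 43.3% → Ramirez
Okafor wins each pitcher group but Ramirez wins overall — the comparison reverses. Okafor's at-bats skew toward vs left-handers, which has a lower base rate.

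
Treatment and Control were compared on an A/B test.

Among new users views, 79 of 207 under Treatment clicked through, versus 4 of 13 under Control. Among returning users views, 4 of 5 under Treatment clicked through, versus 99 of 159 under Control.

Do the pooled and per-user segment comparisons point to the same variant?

No

New users: Treatment 79/207 = 38.2%, Control 4/13 = 30.8% → Treatment
Returning users: Treatment 4/5 = 80.0%, Control 99/159 = 62.3% → Treatment
Overall: Treatment 83/212 = 39.2%, Control 103/172 = 59.9% → Control
Treatment wins each user group but Control wins overall — the comparison reverses. Treatment's views skew toward new users, which has a lower base rate.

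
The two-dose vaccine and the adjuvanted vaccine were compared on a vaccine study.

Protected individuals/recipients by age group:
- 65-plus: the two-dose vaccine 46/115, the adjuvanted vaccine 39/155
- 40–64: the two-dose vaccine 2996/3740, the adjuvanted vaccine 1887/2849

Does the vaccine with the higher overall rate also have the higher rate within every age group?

65-plus: the two-dose vaccine 46/115 = 40.0%, the adjuvanted vaccine 39/155 = 25.2% → the two-dose vaccine
40–64: the two-dose vaccine 2996/3740 = 80.1%, the adjuvanted vaccine 1887/2849 = 66.2% → the two-dose vaccine
Overall: the two-dose vaccine 3042/3855 = 78.9%, the adjuvanted vaccine 1926/3004 = 64.1% → the two-dose vaccine
The two-dose vaccine wins overall and in every age group — no reversal.

Yes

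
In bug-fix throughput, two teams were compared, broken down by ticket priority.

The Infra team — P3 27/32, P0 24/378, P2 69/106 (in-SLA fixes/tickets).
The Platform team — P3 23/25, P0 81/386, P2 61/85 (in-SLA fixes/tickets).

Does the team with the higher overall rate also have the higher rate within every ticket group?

Yes

P3: the Infra team 27/32 = 84.4%, the Platform team 23/25 = 92.0% → the Platform team
P0: the Infra team 24/378 = 6.3%, the Platform team 81/386 = 21.0% → the Platform team
P2: the Infra team 69/106 = 65.1%, the Platform team 61/85 = 71.8% → the Platform team
Overall: the Infra team 120/516 = 23.3%, the Platform team 165/496 = 33.3% → the Platform team
The Platform team wins overall and in every ticket group — no reversal.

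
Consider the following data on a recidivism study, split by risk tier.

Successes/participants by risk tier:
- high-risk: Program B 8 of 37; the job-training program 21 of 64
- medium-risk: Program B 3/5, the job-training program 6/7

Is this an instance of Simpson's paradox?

High-risk: Program B 8/37 = 21.6%, the job-training program 21/64 = 32.8% → the job-training program
Medium-risk: Program B 3/5 = 60.0%, the job-training program 6/7 = 85.7% → the job-training program
Overall: Program B 11/42 = 26.2%, the job-training program 27/71 = 38.0% → the job-training program
The job-training program wins overall and in every risk group — no reversal.

No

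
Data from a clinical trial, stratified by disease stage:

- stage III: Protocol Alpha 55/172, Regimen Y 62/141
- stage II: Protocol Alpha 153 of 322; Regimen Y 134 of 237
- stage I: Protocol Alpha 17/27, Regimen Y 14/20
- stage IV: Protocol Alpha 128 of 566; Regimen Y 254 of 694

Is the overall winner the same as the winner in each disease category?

Stage III: Protocol Alpha 55/172 = 32.0%, Regimen Y 62/141 = 44.0% → Regimen Y
Stage II: Protocol Alpha 153/322 = 47.5%, Regimen Y 134/237 = 56.5% → Regimen Y
Stage I: Protocol Alpha 17/27 = 63.0%, Regimen Y 14/20 = 70.0% → Regimen Y
Stage IV: Protocol Alpha 128/566 = 22.6%, Regimen Y 254/694 = 36.6% → Regimen Y
Overall: Protocol Alpha 353/1087 = 32.5%, Regimen Y 464/1092 = 42.5% → Regimen Y
Regimen Y wins overall and in every disease group — no reversal.

Yes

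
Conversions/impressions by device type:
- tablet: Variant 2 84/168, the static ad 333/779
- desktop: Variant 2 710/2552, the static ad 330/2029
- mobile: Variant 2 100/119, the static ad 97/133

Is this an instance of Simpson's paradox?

No

Tablet: Variant 2 84/168 = 50.0%, the static ad 333/779 = 42.7% → Variant 2
Desktop: Variant 2 710/2552 = 27.8%, the static ad 330/2029 = 16.3% → Variant 2
Mobile: Variant 2 100/119 = 84.0%, the static ad 97/133 = 72.9% → Variant 2
Overall: Variant 2 894/2839 = 31.5%, the static ad 760/2941 = 25.8% → Variant 2
Variant 2 wins overall and in every device group — no reversal.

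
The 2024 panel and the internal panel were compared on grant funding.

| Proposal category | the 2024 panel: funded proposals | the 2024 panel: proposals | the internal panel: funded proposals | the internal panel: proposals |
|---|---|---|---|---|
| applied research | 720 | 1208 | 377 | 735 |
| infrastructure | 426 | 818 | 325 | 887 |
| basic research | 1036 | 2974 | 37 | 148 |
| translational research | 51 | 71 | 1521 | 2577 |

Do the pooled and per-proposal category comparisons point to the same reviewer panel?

Applied research: the 2024 panel 720/1208 = 59.6%, the internal panel 377/735 = 51.3% → the 2024 panel
Infrastructure: the 2024 panel 426/818 = 52.1%, the internal panel 325/887 = 36.6% → the 2024 panel
Basic research: the 2024 panel 1036/2974 = 34.8%, the internal panel 37/148 = 25.0% → the 2024 panel
Translational research: the 2024 panel 51/71 = 71.8%, the internal panel 1521/2577 = 59.0% → the 2024 panel
Overall: the 2024 panel 2233/5071 = 44.0%, the internal panel 2260/4347 = 52.0% → the internal panel
The 2024 panel wins each proposal group but the internal panel wins overall — the comparison reverses. The 2024 panel's proposals skew toward basic research, which has a lower base rate.

No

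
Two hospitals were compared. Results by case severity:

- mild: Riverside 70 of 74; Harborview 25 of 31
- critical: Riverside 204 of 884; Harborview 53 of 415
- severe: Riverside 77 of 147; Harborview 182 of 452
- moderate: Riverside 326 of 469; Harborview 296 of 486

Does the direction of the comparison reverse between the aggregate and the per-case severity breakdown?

No

Mild: Riverside 70/74 = 94.6%, Harborview 25/31 = 80.6% → Riverside
Critical: Riverside 204/884 = 23.1%, Harborview 53/415 = 12.8% → Riverside
Severe: Riverside 77/147 = 52.4%, Harborview 182/452 = 40.3% → Riverside
Moderate: Riverside 326/469 = 69.5%, Harborview 296/486 = 60.9% → Riverside
Overall: Riverside 677/1574 = 43.0%, Harborview 556/1384 = 40.2% → Riverside
Riverside wins overall and in every case group — no reversal.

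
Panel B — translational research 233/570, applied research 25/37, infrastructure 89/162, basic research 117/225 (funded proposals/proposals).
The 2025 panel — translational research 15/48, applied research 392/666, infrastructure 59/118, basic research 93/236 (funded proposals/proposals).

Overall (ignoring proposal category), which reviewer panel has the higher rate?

the 2025 panel

Translational research: Panel B 233/570 = 40.9%, the 2025 panel 15/48 = 31.2% → Panel B
Applied research: Panel B 25/37 = 67.6%, the 2025 panel 392/666 = 58.9% → Panel B
Infrastructure: Panel B 89/162 = 54.9%, the 2025 panel 59/118 = 50.0% → Panel B
Basic research: Panel B 117/225 = 52.0%, the 2025 panel 93/236 = 39.4% → Panel B
Overall: Panel B 464/994 = 46.7%, the 2025 panel 559/1068 = 52.3% → the 2025 panel
(Panel B wins every proposal group but the 2025 panel wins overall — Panel B's proposals skew toward the low-rate translational research group.)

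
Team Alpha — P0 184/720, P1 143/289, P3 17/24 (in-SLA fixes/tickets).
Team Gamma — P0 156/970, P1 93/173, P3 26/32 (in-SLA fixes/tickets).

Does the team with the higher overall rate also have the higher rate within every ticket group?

No

P0: Team Alpha 184/720 = 25.6%, Team Gamma 156/970 = 16.1% → Team Alpha
P1: Team Alpha 143/289 = 49.5%, Team Gamma 93/173 = 53.8% → Team Gamma
P3: Team Alpha 17/24 = 70.8%, Team Gamma 26/32 = 81.2% → Team Gamma
Overall: Team Alpha 344/1033 = 33.3%, Team Gamma 275/1175 = 23.4% → Team Alpha
Neither sweeps: Team Alpha wins 1 of 3 groups, Team Gamma wins 2. Team Alpha wins overall but not every group — no Simpson reversal.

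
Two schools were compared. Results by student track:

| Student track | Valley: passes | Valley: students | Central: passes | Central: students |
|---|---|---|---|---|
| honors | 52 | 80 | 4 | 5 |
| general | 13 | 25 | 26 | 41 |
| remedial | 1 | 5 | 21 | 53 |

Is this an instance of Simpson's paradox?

Honors: Valley 52/80 = 65.0%, Central 4/5 = 80.0% → Central
General: Valley 13/25 = 52.0%, Central 26/41 = 63.4% → Central
Remedial: Valley 1/5 = 20.0%, Central 21/53 = 39.6% → Central
Overall: Valley 66/110 = 60.0%, Central 51/99 = 51.5% → Valley
Central wins each student group but Valley wins overall — the comparison reverses. Central's students skew toward remedial, which has a lower base rate.

Yes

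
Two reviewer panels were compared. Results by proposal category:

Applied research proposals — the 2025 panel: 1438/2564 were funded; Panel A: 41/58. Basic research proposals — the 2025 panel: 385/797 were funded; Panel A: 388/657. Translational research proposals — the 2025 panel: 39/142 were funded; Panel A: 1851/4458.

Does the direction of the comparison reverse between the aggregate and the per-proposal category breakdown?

Applied research: the 2025 panel 1438/2564 = 56.1%, Panel A 41/58 = 70.7% → Panel A
Basic research: the 2025 panel 385/797 = 48.3%, Panel A 388/657 = 59.1% → Panel A
Translational research: the 2025 panel 39/142 = 27.5%, Panel A 1851/4458 = 41.5% → Panel A
Overall: the 2025 panel 1862/3503 = 53.2%, Panel A 2280/5173 = 44.1% → the 2025 panel
Panel A wins each proposal group but the 2025 panel wins overall — the comparison reverses. Panel A's proposals skew toward translational research, which has a lower base rate.

Yes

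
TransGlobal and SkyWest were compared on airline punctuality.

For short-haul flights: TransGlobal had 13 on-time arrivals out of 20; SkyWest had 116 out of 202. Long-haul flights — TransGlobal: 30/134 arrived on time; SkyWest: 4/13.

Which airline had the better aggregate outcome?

Short-haul: TransGlobal 13/20 = 65.0%, SkyWest 116/202 = 57.4% → TransGlobal
Long-haul: TransGlobal 30/134 = 22.4%, SkyWest 4/13 = 30.8% → SkyWest
Overall: TransGlobal 43/154 = 27.9%, SkyWest 120/215 = 55.8% → SkyWest
(Neither sweeps every route group, but SkyWest has the higher pooled rate.)

SkyWest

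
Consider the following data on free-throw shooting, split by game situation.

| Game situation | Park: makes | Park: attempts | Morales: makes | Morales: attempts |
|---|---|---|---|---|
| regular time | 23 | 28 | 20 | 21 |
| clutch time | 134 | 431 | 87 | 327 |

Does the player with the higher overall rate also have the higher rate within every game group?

Regular time: Park 23/28 = 82.1%, Morales 20/21 = 95.2% → Morales
Clutch time: Park 134/431 = 31.1%, Morales 87/327 = 26.6% → Park
Overall: Park 157/459 = 34.2%, Morales 107/348 = 30.7% → Park
Neither sweeps: Park wins 1 of 2 groups, Morales wins 1. Park wins overall but not every group — no Simpson reversal.

No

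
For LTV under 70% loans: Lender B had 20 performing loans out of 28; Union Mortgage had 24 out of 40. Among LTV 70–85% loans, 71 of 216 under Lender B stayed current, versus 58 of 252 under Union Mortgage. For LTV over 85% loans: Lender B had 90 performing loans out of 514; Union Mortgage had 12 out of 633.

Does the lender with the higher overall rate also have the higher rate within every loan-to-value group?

Yes

LTV under 70%: Lender B 20/28 = 71.4%, Union Mortgage 24/40 = 60.0% → Lender B
LTV 70–85%: Lender B 71/216 = 32.9%, Union Mortgage 58/252 = 23.0% → Lender B
LTV over 85%: Lender B 90/514 = 17.5%, Union Mortgage 12/633 = 1.9% → Lender B
Overall: Lender B 181/758 = 23.9%, Union Mortgage 94/925 = 10.2% → Lender B
Lender B wins overall and in every loan-to-value group — no reversal.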